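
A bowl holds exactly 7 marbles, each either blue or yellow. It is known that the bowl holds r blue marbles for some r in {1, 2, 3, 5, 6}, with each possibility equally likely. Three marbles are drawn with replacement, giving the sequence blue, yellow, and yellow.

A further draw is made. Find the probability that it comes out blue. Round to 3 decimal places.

0.371

Compute the likelihood of the observed sequence for each case: P(data | r = 1) = (1/7)(6/7)(6/7) = 0.10496; P(data | r = 2) = (2/7)(5/7)(5/7) = 0.14577; P(data | r = 3) = (3/7)(4/7)(4/7) = 0.13994; P(data | r = 5) = (5/7)(2/7)(2/7) = 0.058309; P(data | r = 6) = (6/7)(1/7)(1/7) = 0.017493.
The prior-weighted likelihoods are 1/5 · 0.10496 = 0.020991, 1/5 · 0.14577 = 0.029155, 1/5 · 0.13994 = 0.027988, 1/5 · 0.058309 = 0.011662, 1/5 · 0.017493 = 0.0034985; summing to 0.093294.
The posterior is then P(r = 1 | data) = 0.225, P(r = 2 | data) = 0.3125, P(r = 3 | data) = 0.3, P(r = 5 | data) = 0.125, P(r = 6 | data) = 0.0375.
Averaging over the posterior, P(blue next | data) = (1/7)(0.225) + (2/7)(0.3125) + (3/7)(0.3) + (5/7)(0.125) + (6/7)(0.0375) = 0.37143.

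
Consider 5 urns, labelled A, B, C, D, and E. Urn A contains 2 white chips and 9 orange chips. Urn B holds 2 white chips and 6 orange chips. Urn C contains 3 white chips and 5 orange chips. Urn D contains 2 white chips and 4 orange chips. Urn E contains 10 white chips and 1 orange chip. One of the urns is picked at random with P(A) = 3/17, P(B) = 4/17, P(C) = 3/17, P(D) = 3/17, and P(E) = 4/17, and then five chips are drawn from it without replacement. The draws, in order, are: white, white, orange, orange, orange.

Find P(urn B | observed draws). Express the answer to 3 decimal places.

0.256

The likelihood of the observed sequence under each hypothesis: P(data | urn A) = (2/11)(1/10)(9/9)(8/8)(7/7) = 0.018182; P(data | urn B) = (2/8)(1/7)(6/6)(5/5)(4/4) = 0.035714; P(data | urn C) = (3/8)(2/7)(5/6)(4/5)(3/4) = 0.053571; P(data | urn D) = (2/6)(1/5)(4/4)(3/3)(2/2) = 0.066667; P(data | urn E) = (10/11)(9/10)(1/9)(0/8) = 0.
Multiplying each by its prior: 3/17 · 0.018182 = 0.0032086, 4/17 · 0.035714 = 0.0084034, 3/17 · 0.053571 = 0.0094538, 3/17 · 0.066667 = 0.011765, 4/17 · 0 = 0; summing to 0.03283.
So P(urn B | data) = (0.0084034) / (0.03283) = 0.25596.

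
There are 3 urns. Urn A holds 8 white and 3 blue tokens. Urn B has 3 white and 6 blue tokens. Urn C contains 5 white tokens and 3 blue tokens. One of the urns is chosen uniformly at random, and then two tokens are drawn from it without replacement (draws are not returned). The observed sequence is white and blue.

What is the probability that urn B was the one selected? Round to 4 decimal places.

For each hypothesis, P(data | H) works out to: P(data | urn A) = (8/11)(3/10) = 0.21818; P(data | urn B) = (3/9)(6/8) = 0.25; P(data | urn C) = (5/8)(3/7) = 0.26786.
Multiplying each by its prior: 1/3 · 0.21818 = 0.072727, 1/3 · 0.25 = 0.083333, 1/3 · 0.26786 = 0.089286; summing to 0.24535.
Hence P(urn B | data) = (0.083333) / (0.24535) = 0.33966.

0.3397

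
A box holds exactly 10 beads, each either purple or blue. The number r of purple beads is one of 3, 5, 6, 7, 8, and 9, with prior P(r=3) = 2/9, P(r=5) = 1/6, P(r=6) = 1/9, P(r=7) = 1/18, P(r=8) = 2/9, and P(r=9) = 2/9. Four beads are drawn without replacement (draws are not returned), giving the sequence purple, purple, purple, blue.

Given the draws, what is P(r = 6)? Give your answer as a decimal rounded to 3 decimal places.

0.130

The likelihood of the observed sequence under each hypothesis: P(data | r = 3) = (3/10)(2/9)(1/8)(7/7) = 0.0083333; P(data | r = 5) = (5/10)(4/9)(3/8)(5/7) = 0.059524; P(data | r = 6) = (6/10)(5/9)(4/8)(4/7) = 0.095238; P(data | r = 7) = (7/10)(6/9)(5/8)(3/7) = 0.125; P(data | r = 8) = (8/10)(7/9)(6/8)(2/7) = 0.13333; P(data | r = 9) = (9/10)(8/9)(7/8)(1/7) = 0.1.
The prior-weighted likelihoods are 2/9 · 0.0083333 = 0.0018519, 1/6 · 0.059524 = 0.0099206, 1/9 · 0.095238 = 0.010582, 1/18 · 0.125 = 0.0069444, 2/9 · 0.13333 = 0.02963, 2/9 · 0.1 = 0.022222; summing to 0.081151.
So P(r = 6 | data) = (0.010582) / (0.081151) = 0.1304.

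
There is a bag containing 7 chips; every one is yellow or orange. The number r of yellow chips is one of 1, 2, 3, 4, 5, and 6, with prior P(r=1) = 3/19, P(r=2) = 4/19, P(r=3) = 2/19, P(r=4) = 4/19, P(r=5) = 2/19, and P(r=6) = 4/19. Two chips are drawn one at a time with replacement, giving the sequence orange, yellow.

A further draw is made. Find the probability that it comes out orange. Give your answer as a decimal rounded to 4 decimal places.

0.5025

The likelihood of the observed sequence under each hypothesis: P(data | r = 1) = (6/7)(1/7) = 6/49; P(data | r = 2) = (5/7)(2/7) = 10/49; P(data | r = 3) = (4/7)(3/7) = 12/49; P(data | r = 4) = (3/7)(4/7) = 12/49; P(data | r = 5) = (2/7)(5/7) = 10/49; P(data | r = 6) = (1/7)(6/7) = 6/49.
The prior-weighted likelihoods are 3/19 · 6/49 = 18/931, 4/19 · 10/49 = 40/931, 2/19 · 12/49 = 24/931, 4/19 · 12/49 = 48/931, 2/19 · 10/49 = 20/931, 4/19 · 6/49 = 24/931; summing to 174/931.
The posterior is then P(r = 1 | data) = 3/29, P(r = 2 | data) = 20/87, P(r = 3 | data) = 4/29, P(r = 4 | data) = 8/29, P(r = 5 | data) = 10/87, P(r = 6 | data) = 4/29.
Averaging over the posterior, P(orange next | data) = (6/7)(3/29) + (5/7)(20/87) + (4/7)(4/29) + (3/7)(8/29) + (2/7)(10/87) + (1/7)(4/29) = 102/203.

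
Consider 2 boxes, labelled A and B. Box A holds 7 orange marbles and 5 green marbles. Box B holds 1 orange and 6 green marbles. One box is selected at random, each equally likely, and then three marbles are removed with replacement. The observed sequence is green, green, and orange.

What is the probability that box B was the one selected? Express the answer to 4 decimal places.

0.5089

The likelihood of the observed sequence under each hypothesis: P(data | box A) = (5/12)(5/12)(7/12) = 0.10127; P(data | box B) = (6/7)(6/7)(1/7) = 0.10496.
Weighting by the prior gives 1/2 · 0.10127 = 0.050637, 1/2 · 0.10496 = 0.052478; with total 0.10311.
By Bayes' rule, P(box B | data) = (0.052478) / (0.10311) = 0.50893.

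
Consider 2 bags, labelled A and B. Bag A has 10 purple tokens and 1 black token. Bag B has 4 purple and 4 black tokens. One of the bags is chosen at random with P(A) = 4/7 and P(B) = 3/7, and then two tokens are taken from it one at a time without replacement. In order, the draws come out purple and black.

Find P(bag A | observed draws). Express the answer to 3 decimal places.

0.298

The likelihood of the observed sequence under each hypothesis: P(data | bag A) = (10/11)(1/10) = 1/11; P(data | bag B) = (4/8)(4/7) = 2/7.
Multiplying each by its prior: 4/7 · 1/11 = 4/77, 3/7 · 2/7 = 6/49; with total 94/539.
So P(bag A | data) = (4/77) / (94/539) = 14/47.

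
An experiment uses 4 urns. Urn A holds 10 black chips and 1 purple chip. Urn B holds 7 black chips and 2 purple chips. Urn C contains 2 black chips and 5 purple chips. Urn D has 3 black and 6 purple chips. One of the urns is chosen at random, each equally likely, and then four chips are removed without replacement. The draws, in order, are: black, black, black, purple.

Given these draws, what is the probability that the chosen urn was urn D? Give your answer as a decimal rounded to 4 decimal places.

Under each hypothesis, the probability of the observed sequence is: P(data | urn A) = (10/11)(9/10)(8/9)(1/8) = 0.090909; P(data | urn B) = (7/9)(6/8)(5/7)(2/6) = 0.13889; P(data | urn C) = (2/7)(1/6)(0/5) = 0; P(data | urn D) = (3/9)(2/8)(1/7)(6/6) = 0.011905.
The prior-weighted likelihoods are 1/4 · 0.090909 = 0.022727, 1/4 · 0.13889 = 0.034722, 1/4 · 0 = 0, 1/4 · 0.011905 = 0.0029762; with total 0.060426.
Therefore the posterior P(urn D | data) = (0.0029762) / (0.060426) = 0.049254.

0.0493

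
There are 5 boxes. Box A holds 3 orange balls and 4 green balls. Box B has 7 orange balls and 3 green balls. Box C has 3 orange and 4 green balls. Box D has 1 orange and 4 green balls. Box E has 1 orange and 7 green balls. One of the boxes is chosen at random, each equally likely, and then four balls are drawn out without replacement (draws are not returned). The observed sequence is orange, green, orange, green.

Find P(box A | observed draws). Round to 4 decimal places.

0.3871

For each hypothesis, P(data | H) works out to: P(data | box A) = (3/7)(4/6)(2/5)(3/4) = 3/35; P(data | box B) = (7/10)(3/9)(6/8)(2/7) = 1/20; P(data | box C) = (3/7)(4/6)(2/5)(3/4) = 3/35; P(data | box D) = (1/5)(4/4)(0/3) = 0; P(data | box E) = (1/8)(7/7)(0/6) = 0.
Multiplying each by its prior: 1/5 · 3/35 = 3/175, 1/5 · 1/20 = 1/100, 1/5 · 3/35 = 3/175, 1/5 · 0 = 0, 1/5 · 0 = 0; these sum to 31/700.
So P(box A | data) = (3/175) / (31/700) = 12/31.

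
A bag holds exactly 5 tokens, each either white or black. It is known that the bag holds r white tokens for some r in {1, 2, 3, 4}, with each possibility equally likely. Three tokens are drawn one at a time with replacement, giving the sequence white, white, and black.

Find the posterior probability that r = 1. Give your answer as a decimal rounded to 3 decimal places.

Compute the likelihood of the observed sequence for each case: P(data | r = 1) = (1/5)(1/5)(4/5) = 4/125; P(data | r = 2) = (2/5)(2/5)(3/5) = 12/125; P(data | r = 3) = (3/5)(3/5)(2/5) = 18/125; P(data | r = 4) = (4/5)(4/5)(1/5) = 16/125.
Multiplying each by its prior: 1/4 · 4/125 = 1/125, 1/4 · 12/125 = 3/125, 1/4 · 18/125 = 9/250, 1/4 · 16/125 = 4/125; summing to 1/10.
Therefore the posterior P(r = 1 | data) = (1/125) / (1/10) = 2/25.

0.080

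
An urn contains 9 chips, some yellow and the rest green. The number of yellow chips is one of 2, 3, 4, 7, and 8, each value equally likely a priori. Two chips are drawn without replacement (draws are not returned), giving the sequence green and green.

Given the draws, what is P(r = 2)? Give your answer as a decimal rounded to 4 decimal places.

0.4468

The likelihood of the observed sequence under each hypothesis: P(data | r = 2) = (7/9)(6/8) = 7/12; P(data | r = 3) = (6/9)(5/8) = 5/12; P(data | r = 4) = (5/9)(4/8) = 5/18; P(data | r = 7) = (2/9)(1/8) = 1/36; P(data | r = 8) = (1/9)(0/8) = 0.
The prior-weighted likelihoods are 1/5 · 7/12 = 7/60, 1/5 · 5/12 = 1/12, 1/5 · 5/18 = 1/18, 1/5 · 1/36 = 1/180, 1/5 · 0 = 0; these sum to 47/180.
So P(r = 2 | data) = (7/60) / (47/180) = 21/47.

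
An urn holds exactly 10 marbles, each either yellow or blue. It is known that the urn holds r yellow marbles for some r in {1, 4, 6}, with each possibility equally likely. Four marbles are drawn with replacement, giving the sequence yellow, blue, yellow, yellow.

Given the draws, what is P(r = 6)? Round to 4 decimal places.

For each hypothesis, P(data | H) works out to: P(data | r = 1) = (1/10)(9/10)(1/10)(1/10) = 0.0009; P(data | r = 4) = (4/10)(6/10)(4/10)(4/10) = 0.0384; P(data | r = 6) = (6/10)(4/10)(6/10)(6/10) = 0.0864.
The prior-weighted likelihoods are 1/3 · 0.0009 = 0.0003, 1/3 · 0.0384 = 0.0128, 1/3 · 0.0864 = 0.0288; these sum to 0.0419.
Therefore the posterior P(r = 6 | data) = (0.0288) / (0.0419) = 0.68735.

0.6874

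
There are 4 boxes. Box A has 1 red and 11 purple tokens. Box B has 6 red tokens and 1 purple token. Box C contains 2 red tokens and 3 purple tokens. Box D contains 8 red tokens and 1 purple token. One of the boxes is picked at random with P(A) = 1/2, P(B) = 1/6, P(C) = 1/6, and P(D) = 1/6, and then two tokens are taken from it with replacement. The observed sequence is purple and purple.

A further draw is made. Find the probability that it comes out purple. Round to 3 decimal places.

0.869

The likelihood of the observed sequence under each hypothesis: P(data | box A) = (11/12)(11/12) = 0.84028; P(data | box B) = (1/7)(1/7) = 0.020408; P(data | box C) = (3/5)(3/5) = 0.36; P(data | box D) = (1/9)(1/9) = 0.012346.
Weighting by the prior gives 1/2 · 0.84028 = 0.42014, 1/6 · 0.020408 = 0.0034014, 1/6 · 0.36 = 0.06, 1/6 · 0.012346 = 0.0020576; these sum to 0.4856.
The posterior is then P(box A | data) = 0.8652, P(box B | data) = 0.0070045, P(box C | data) = 0.12356, P(box D | data) = 0.0042373.
Averaging over the posterior, P(purple next | data) = (11/12)(0.8652) + (1/7)(0.0070045) + (3/5)(0.12356) + (1/9)(0.0042373) = 0.86871.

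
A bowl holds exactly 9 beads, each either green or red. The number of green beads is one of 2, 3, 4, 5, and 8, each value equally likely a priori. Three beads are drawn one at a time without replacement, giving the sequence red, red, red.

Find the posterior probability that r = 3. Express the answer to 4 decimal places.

0.2899

Under each hypothesis, the probability of the observed sequence is: P(data | r = 2) = (7/9)(6/8)(5/7) = 5/12; P(data | r = 3) = (6/9)(5/8)(4/7) = 5/21; P(data | r = 4) = (5/9)(4/8)(3/7) = 5/42; P(data | r = 5) = (4/9)(3/8)(2/7) = 1/21; P(data | r = 8) = (1/9)(0/8) = 0.
Weighting by the prior gives 1/5 · 5/12 = 1/12, 1/5 · 5/21 = 1/21, 1/5 · 5/42 = 1/42, 1/5 · 1/21 = 1/105, 1/5 · 0 = 0; these sum to 23/140.
Therefore the posterior P(r = 3 | data) = (1/21) / (23/140) = 20/69.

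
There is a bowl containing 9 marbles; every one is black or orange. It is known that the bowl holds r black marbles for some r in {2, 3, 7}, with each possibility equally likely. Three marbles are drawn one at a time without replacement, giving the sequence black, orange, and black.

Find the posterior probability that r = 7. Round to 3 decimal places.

0.627

Under each hypothesis, the probability of the observed sequence is: P(data | r = 2) = (2/9)(7/8)(1/7) = 1/36; P(data | r = 3) = (3/9)(6/8)(2/7) = 1/14; P(data | r = 7) = (7/9)(2/8)(6/7) = 1/6.
Weighting by the prior gives 1/3 · 1/36 = 1/108, 1/3 · 1/14 = 1/42, 1/3 · 1/6 = 1/18; these sum to 67/756.
So P(r = 7 | data) = (1/18) / (67/756) = 42/67.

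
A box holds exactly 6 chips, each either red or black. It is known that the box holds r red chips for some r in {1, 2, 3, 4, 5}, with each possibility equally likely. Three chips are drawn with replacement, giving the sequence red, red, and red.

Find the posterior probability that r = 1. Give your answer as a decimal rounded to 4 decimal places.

0.0044

Compute the likelihood of the observed sequence for each case: P(data | r = 1) = (1/6)(1/6)(1/6) = 0.0046296; P(data | r = 2) = (2/6)(2/6)(2/6) = 0.037037; P(data | r = 3) = (3/6)(3/6)(3/6) = 0.125; P(data | r = 4) = (4/6)(4/6)(4/6) = 0.2963; P(data | r = 5) = (5/6)(5/6)(5/6) = 0.5787.
The prior-weighted likelihoods are 1/5 · 0.0046296 = 0.00092593, 1/5 · 0.037037 = 0.0074074, 1/5 · 0.125 = 0.025, 1/5 · 0.2963 = 0.059259, 1/5 · 0.5787 = 0.11574; summing to 0.20833.
Hence P(r = 1 | data) = (0.00092593) / (0.20833) = 0.0044444.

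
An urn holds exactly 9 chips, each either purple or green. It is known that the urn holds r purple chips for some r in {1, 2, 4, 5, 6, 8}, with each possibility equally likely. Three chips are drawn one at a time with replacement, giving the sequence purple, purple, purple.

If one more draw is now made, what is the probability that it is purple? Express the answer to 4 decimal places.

0.7547

The likelihood of the observed sequence under each hypothesis: P(data | r = 1) = (1/9)(1/9)(1/9) = 0.0013717; P(data | r = 2) = (2/9)(2/9)(2/9) = 0.010974; P(data | r = 4) = (4/9)(4/9)(4/9) = 0.087791; P(data | r = 5) = (5/9)(5/9)(5/9) = 0.17147; P(data | r = 6) = (6/9)(6/9)(6/9) = 0.2963; P(data | r = 8) = (8/9)(8/9)(8/9) = 0.70233.
Multiplying each by its prior: 1/6 · 0.0013717 = 0.00022862, 1/6 · 0.010974 = 0.001829, 1/6 · 0.087791 = 0.014632, 1/6 · 0.17147 = 0.028578, 1/6 · 0.2963 = 0.049383, 1/6 · 0.70233 = 0.11706; these sum to 0.21171.
Dividing through by the total gives posterior P(r = 1 | data) = 0.0010799, P(r = 2 | data) = 0.0086393, P(r = 4 | data) = 0.069114, P(r = 5 | data) = 0.13499, P(r = 6 | data) = 0.23326, P(r = 8 | data) = 0.55292.
The predictive probability is P(purple next | data) = (1/9)(0.0010799) + (2/9)(0.0086393) + (4/9)(0.069114) + (5/9)(0.13499) + (2/3)(0.23326) + (8/9)(0.55292) = 0.75474.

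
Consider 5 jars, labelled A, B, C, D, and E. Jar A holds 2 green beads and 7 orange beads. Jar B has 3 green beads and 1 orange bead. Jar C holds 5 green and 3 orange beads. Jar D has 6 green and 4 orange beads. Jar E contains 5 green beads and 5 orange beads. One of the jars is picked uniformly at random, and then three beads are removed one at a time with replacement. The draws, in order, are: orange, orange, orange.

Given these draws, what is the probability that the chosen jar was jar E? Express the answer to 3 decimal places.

0.172

Under each hypothesis, the probability of the observed sequence is: P(data | jar A) = (7/9)(7/9)(7/9) = 0.47051; P(data | jar B) = (1/4)(1/4)(1/4) = 0.015625; P(data | jar C) = (3/8)(3/8)(3/8) = 0.052734; P(data | jar D) = (4/10)(4/10)(4/10) = 0.064; P(data | jar E) = (5/10)(5/10)(5/10) = 0.125.
The prior-weighted likelihoods are 1/5 · 0.47051 = 0.094102, 1/5 · 0.015625 = 0.003125, 1/5 · 0.052734 = 0.010547, 1/5 · 0.064 = 0.0128, 1/5 · 0.125 = 0.025; summing to 0.14557.
By Bayes' rule, P(jar E | data) = (0.025) / (0.14557) = 0.17173.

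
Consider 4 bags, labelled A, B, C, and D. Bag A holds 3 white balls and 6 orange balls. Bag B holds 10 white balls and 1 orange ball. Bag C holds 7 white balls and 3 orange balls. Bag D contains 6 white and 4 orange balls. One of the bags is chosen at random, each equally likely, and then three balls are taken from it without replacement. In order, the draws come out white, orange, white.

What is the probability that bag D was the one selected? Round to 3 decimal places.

For each hypothesis, P(data | H) works out to: P(data | bag A) = (3/9)(6/8)(2/7) = 0.071429; P(data | bag B) = (10/11)(1/10)(9/9) = 0.090909; P(data | bag C) = (7/10)(3/9)(6/8) = 0.175; P(data | bag D) = (6/10)(4/9)(5/8) = 0.16667.
The prior-weighted likelihoods are 1/4 · 0.071429 = 0.017857, 1/4 · 0.090909 = 0.022727, 1/4 · 0.175 = 0.04375, 1/4 · 0.16667 = 0.041667; summing to 0.126.
By Bayes' rule, P(bag D | data) = (0.041667) / (0.126) = 0.33068.

0.331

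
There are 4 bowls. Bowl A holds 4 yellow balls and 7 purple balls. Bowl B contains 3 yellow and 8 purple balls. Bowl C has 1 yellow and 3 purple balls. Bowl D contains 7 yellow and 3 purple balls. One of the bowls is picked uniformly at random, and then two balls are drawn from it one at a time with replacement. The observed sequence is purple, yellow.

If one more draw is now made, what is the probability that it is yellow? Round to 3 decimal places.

Under each hypothesis, the probability of the observed sequence is: P(data | bowl A) = (7/11)(4/11) = 0.2314; P(data | bowl B) = (8/11)(3/11) = 0.19835; P(data | bowl C) = (3/4)(1/4) = 0.1875; P(data | bowl D) = (3/10)(7/10) = 0.21.
The prior-weighted likelihoods are 1/4 · 0.2314 = 0.057851, 1/4 · 0.19835 = 0.049587, 1/4 · 0.1875 = 0.046875, 1/4 · 0.21 = 0.0525; these sum to 0.20681.
Dividing through by the total gives posterior P(bowl A | data) = 0.27973, P(bowl B | data) = 0.23977, P(bowl C | data) = 0.22665, P(bowl D | data) = 0.25385.
The predictive probability is P(yellow next | data) = (4/11)(0.27973) + (3/11)(0.23977) + (1/4)(0.22665) + (7/10)(0.25385) = 0.40147.

0.401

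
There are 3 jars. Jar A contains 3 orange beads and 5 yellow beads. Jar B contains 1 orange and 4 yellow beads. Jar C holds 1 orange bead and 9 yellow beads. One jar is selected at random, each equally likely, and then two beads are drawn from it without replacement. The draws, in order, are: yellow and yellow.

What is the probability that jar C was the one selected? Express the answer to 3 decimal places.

Compute the likelihood of the observed sequence for each case: P(data | jar A) = (5/8)(4/7) = 5/14; P(data | jar B) = (4/5)(3/4) = 3/5; P(data | jar C) = (9/10)(8/9) = 4/5.
Multiplying each by its prior: 1/3 · 5/14 = 5/42, 1/3 · 3/5 = 1/5, 1/3 · 4/5 = 4/15; summing to 41/70.
By Bayes' rule, P(jar C | data) = (4/15) / (41/70) = 56/123.

0.455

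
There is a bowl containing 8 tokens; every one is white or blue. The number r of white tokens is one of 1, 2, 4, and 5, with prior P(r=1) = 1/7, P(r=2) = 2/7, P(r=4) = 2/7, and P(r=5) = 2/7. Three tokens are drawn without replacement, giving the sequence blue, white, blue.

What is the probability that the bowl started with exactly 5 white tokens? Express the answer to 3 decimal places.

The likelihood of the observed sequence under each hypothesis: P(data | r = 1) = (7/8)(1/7)(6/6) = 1/8; P(data | r = 2) = (6/8)(2/7)(5/6) = 5/28; P(data | r = 4) = (4/8)(4/7)(3/6) = 1/7; P(data | r = 5) = (3/8)(5/7)(2/6) = 5/56.
The prior-weighted likelihoods are 1/7 · 1/8 = 1/56, 2/7 · 5/28 = 5/98, 2/7 · 1/7 = 2/49, 2/7 · 5/56 = 5/196; with total 53/392.
Therefore the posterior P(r = 5 | data) = (5/196) / (53/392) = 10/53.

0.189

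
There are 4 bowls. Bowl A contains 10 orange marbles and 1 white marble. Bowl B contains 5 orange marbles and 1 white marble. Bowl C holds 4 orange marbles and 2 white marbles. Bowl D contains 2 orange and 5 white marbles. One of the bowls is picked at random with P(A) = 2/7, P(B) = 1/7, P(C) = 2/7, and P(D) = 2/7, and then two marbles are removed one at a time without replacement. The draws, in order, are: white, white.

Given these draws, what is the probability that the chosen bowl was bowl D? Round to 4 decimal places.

0.8772

Under each hypothesis, the probability of the observed sequence is: P(data | bowl A) = (1/11)(0/10) = 0; P(data | bowl B) = (1/6)(0/5) = 0; P(data | bowl C) = (2/6)(1/5) = 1/15; P(data | bowl D) = (5/7)(4/6) = 10/21.
The prior-weighted likelihoods are 2/7 · 0 = 0, 1/7 · 0 = 0, 2/7 · 1/15 = 2/105, 2/7 · 10/21 = 20/147; with total 38/245.
By Bayes' rule, P(bowl D | data) = (20/147) / (38/245) = 50/57.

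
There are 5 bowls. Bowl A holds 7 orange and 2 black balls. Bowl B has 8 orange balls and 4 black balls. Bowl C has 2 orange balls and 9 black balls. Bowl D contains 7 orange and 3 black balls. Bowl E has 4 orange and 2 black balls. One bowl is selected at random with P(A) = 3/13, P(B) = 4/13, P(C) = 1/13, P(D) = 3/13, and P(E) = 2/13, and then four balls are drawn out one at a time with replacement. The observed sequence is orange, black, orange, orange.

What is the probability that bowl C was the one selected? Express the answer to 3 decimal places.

0.004

Under each hypothesis, the probability of the observed sequence is: P(data | bowl A) = (7/9)(2/9)(7/9)(7/9) = 0.10456; P(data | bowl B) = (8/12)(4/12)(8/12)(8/12) = 0.098765; P(data | bowl C) = (2/11)(9/11)(2/11)(2/11) = 0.0049177; P(data | bowl D) = (7/10)(3/10)(7/10)(7/10) = 0.1029; P(data | bowl E) = (4/6)(2/6)(4/6)(4/6) = 0.098765.
Multiplying each by its prior: 3/13 · 0.10456 = 0.024129, 4/13 · 0.098765 = 0.030389, 1/13 · 0.0049177 = 0.00037828, 3/13 · 0.1029 = 0.023746, 2/13 · 0.098765 = 0.015195; with total 0.093837.
By Bayes' rule, P(bowl C | data) = (0.00037828) / (0.093837) = 0.0040313.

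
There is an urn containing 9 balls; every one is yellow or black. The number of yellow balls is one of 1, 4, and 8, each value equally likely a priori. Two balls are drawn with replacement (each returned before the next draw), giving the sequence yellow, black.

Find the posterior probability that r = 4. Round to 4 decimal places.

0.5556

The likelihood of the observed sequence under each hypothesis: P(data | r = 1) = (1/9)(8/9) = 8/81; P(data | r = 4) = (4/9)(5/9) = 20/81; P(data | r = 8) = (8/9)(1/9) = 8/81.
Multiplying each by its prior: 1/3 · 8/81 = 8/243, 1/3 · 20/81 = 20/243, 1/3 · 8/81 = 8/243; with total 4/27.
By Bayes' rule, P(r = 4 | data) = (20/243) / (4/27) = 5/9.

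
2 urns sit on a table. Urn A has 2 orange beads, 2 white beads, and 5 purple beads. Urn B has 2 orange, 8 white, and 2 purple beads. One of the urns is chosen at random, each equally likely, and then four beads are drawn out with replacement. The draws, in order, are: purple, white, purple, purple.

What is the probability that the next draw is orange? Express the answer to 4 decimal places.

Compute the likelihood of the observed sequence for each case: P(data | urn A) = (5/9)(2/9)(5/9)(5/9) = 0.038104; P(data | urn B) = (2/12)(8/12)(2/12)(2/12) = 0.0030864.
Multiplying each by its prior: 1/2 · 0.038104 = 0.019052, 1/2 · 0.0030864 = 0.0015432; with total 0.020595.
Dividing through by the total gives posterior P(urn A | data) = 0.92507, P(urn B | data) = 0.074931.
So P(orange next | data) = Σ P(orange next | H) P(H | data) = (2/9)(0.92507) + (1/6)(0.074931) = 0.21806.

0.2181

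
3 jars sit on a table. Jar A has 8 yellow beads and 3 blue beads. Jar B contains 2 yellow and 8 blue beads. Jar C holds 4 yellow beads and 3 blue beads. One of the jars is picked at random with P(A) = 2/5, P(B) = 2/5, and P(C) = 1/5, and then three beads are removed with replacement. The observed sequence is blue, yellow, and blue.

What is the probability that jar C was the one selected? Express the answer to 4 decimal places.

For each hypothesis, P(data | H) works out to: P(data | jar A) = (3/11)(8/11)(3/11) = 0.054095; P(data | jar B) = (8/10)(2/10)(8/10) = 0.128; P(data | jar C) = (3/7)(4/7)(3/7) = 0.10496.
Multiplying each by its prior: 2/5 · 0.054095 = 0.021638, 2/5 · 0.128 = 0.0512, 1/5 · 0.10496 = 0.020991; summing to 0.093829.
So P(jar C | data) = (0.020991) / (0.093829) = 0.22372.

0.2237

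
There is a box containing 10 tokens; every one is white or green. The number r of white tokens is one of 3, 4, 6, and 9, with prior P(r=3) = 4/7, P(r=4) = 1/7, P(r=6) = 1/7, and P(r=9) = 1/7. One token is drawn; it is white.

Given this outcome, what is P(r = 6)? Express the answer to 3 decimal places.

0.194

The likelihood of this draw under each hypothesis: P(data | r = 3) = (3/10) = 3/10; P(data | r = 4) = (4/10) = 2/5; P(data | r = 6) = (6/10) = 3/5; P(data | r = 9) = (9/10) = 9/10.
Multiplying each by its prior: 4/7 · 3/10 = 6/35, 1/7 · 2/5 = 2/35, 1/7 · 3/5 = 3/35, 1/7 · 9/10 = 9/70; with total 31/70.
Therefore the posterior P(r = 6 | data) = (3/35) / (31/70) = 6/31.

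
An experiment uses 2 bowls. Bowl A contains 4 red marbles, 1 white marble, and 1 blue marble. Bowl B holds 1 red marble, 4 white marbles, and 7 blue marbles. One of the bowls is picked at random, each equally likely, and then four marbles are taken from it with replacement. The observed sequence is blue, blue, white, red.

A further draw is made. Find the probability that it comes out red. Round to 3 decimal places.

The likelihood of the observed sequence under each hypothesis: P(data | bowl A) = (1/6)(1/6)(1/6)(4/6) = 0.0030864; P(data | bowl B) = (7/12)(7/12)(4/12)(1/12) = 0.0094522.
Multiplying each by its prior: 1/2 · 0.0030864 = 0.0015432, 1/2 · 0.0094522 = 0.0047261; with total 0.0062693.
Dividing through by the total gives posterior P(bowl A | data) = 0.24615, P(bowl B | data) = 0.75385.
The predictive probability is P(red next | data) = (2/3)(0.24615) + (1/12)(0.75385) = 0.22692.

0.227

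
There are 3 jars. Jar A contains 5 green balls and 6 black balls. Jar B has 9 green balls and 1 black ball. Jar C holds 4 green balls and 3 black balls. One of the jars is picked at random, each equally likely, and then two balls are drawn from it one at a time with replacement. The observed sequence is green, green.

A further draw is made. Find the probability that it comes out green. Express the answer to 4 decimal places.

For each hypothesis, P(data | H) works out to: P(data | jar A) = (5/11)(5/11) = 0.20661; P(data | jar B) = (9/10)(9/10) = 0.81; P(data | jar C) = (4/7)(4/7) = 0.32653.
The prior-weighted likelihoods are 1/3 · 0.20661 = 0.068871, 1/3 · 0.81 = 0.27, 1/3 · 0.32653 = 0.10884; summing to 0.44771.
Normalising, the posterior is P(jar A | data) = 0.15383, P(jar B | data) = 0.60306, P(jar C | data) = 0.24311.
Averaging over the posterior, P(green next | data) = (5/11)(0.15383) + (9/10)(0.60306) + (4/7)(0.24311) = 0.7516.

0.7516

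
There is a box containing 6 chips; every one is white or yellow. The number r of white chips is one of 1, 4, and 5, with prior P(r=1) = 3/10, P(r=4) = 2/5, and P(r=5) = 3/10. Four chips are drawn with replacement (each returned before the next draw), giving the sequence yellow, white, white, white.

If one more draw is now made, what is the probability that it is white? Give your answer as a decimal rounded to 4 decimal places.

0.7276

Compute the likelihood of the observed sequence for each case: P(data | r = 1) = (5/6)(1/6)(1/6)(1/6) = 0.003858; P(data | r = 4) = (2/6)(4/6)(4/6)(4/6) = 0.098765; P(data | r = 5) = (1/6)(5/6)(5/6)(5/6) = 0.096451.
The prior-weighted likelihoods are 3/10 · 0.003858 = 0.0011574, 2/5 · 0.098765 = 0.039506, 3/10 · 0.096451 = 0.028935; these sum to 0.069599.
Dividing through by the total gives posterior P(r = 1 | data) = 0.01663, P(r = 4 | data) = 0.56763, P(r = 5 | data) = 0.41574.
The predictive probability is P(white next | data) = (1/6)(0.01663) + (2/3)(0.56763) + (5/6)(0.41574) = 0.72764.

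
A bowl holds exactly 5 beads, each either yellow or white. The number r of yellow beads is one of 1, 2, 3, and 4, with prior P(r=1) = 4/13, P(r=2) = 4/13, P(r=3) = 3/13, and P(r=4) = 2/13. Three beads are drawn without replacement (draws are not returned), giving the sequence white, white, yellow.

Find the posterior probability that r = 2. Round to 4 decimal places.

0.4211

Under each hypothesis, the probability of the observed sequence is: P(data | r = 1) = (4/5)(3/4)(1/3) = 1/5; P(data | r = 2) = (3/5)(2/4)(2/3) = 1/5; P(data | r = 3) = (2/5)(1/4)(3/3) = 1/10; P(data | r = 4) = (1/5)(0/4) = 0.
Multiplying each by its prior: 4/13 · 1/5 = 4/65, 4/13 · 1/5 = 4/65, 3/13 · 1/10 = 3/130, 2/13 · 0 = 0; these sum to 19/130.
By Bayes' rule, P(r = 2 | data) = (4/65) / (19/130) = 8/19.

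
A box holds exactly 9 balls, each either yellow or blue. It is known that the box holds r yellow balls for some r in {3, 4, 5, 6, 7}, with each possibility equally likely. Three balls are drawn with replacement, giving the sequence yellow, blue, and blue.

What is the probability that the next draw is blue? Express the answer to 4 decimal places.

0.5063

Under each hypothesis, the probability of the observed sequence is: P(data | r = 3) = (3/9)(6/9)(6/9) = 0.14815; P(data | r = 4) = (4/9)(5/9)(5/9) = 0.13717; P(data | r = 5) = (5/9)(4/9)(4/9) = 0.10974; P(data | r = 6) = (6/9)(3/9)(3/9) = 0.074074; P(data | r = 7) = (7/9)(2/9)(2/9) = 0.038409.
Multiplying each by its prior: 1/5 · 0.14815 = 0.02963, 1/5 · 0.13717 = 0.027435, 1/5 · 0.10974 = 0.021948, 1/5 · 0.074074 = 0.014815, 1/5 · 0.038409 = 0.0076818; these sum to 0.10151.
The posterior is then P(r = 3 | data) = 0.29189, P(r = 4 | data) = 0.27027, P(r = 5 | data) = 0.21622, P(r = 6 | data) = 0.14595, P(r = 7 | data) = 0.075676.
The predictive probability is P(blue next | data) = (2/3)(0.29189) + (5/9)(0.27027) + (4/9)(0.21622) + (1/3)(0.14595) + (2/9)(0.075676) = 0.50631.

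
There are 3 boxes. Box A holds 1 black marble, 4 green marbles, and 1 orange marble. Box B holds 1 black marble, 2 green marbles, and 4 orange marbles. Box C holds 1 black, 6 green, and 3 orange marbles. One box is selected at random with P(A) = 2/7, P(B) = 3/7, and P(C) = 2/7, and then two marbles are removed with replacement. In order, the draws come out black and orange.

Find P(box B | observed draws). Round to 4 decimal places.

Under each hypothesis, the probability of the observed sequence is: P(data | box A) = (1/6)(1/6) = 0.027778; P(data | box B) = (1/7)(4/7) = 0.081633; P(data | box C) = (1/10)(3/10) = 0.03.
Multiplying each by its prior: 2/7 · 0.027778 = 0.0079365, 3/7 · 0.081633 = 0.034985, 2/7 · 0.03 = 0.0085714; these sum to 0.051493.
Hence P(box B | data) = (0.034985) / (0.051493) = 0.67942.

0.6794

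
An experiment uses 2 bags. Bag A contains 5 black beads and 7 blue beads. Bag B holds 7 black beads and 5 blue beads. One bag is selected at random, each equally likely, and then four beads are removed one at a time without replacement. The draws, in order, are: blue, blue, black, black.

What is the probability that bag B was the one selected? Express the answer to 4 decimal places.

The likelihood of the observed sequence under each hypothesis: P(data | bag A) = (7/12)(6/11)(5/10)(4/9) = 7/99; P(data | bag B) = (5/12)(4/11)(7/10)(6/9) = 7/99.
Weighting by the prior gives 1/2 · 7/99 = 7/198, 1/2 · 7/99 = 7/198; with total 7/99.
By Bayes' rule, P(bag B | data) = (7/198) / (7/99) = 1/2.

0.5000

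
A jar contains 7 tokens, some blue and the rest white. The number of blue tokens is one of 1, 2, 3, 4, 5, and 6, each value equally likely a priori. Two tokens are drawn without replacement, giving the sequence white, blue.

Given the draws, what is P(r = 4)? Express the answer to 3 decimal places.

The likelihood of the observed sequence under each hypothesis: P(data | r = 1) = (6/7)(1/6) = 1/7; P(data | r = 2) = (5/7)(2/6) = 5/21; P(data | r = 3) = (4/7)(3/6) = 2/7; P(data | r = 4) = (3/7)(4/6) = 2/7; P(data | r = 5) = (2/7)(5/6) = 5/21; P(data | r = 6) = (1/7)(6/6) = 1/7.
The prior-weighted likelihoods are 1/6 · 1/7 = 1/42, 1/6 · 5/21 = 5/126, 1/6 · 2/7 = 1/21, 1/6 · 2/7 = 1/21, 1/6 · 5/21 = 5/126, 1/6 · 1/7 = 1/42; summing to 2/9.
By Bayes' rule, P(r = 4 | data) = (1/21) / (2/9) = 3/14.

0.214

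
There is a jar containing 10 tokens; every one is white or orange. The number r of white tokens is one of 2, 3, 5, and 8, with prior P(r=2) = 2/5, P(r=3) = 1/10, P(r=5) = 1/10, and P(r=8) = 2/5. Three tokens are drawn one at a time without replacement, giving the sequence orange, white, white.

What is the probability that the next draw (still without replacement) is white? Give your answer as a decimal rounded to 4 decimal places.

Compute the likelihood of the observed sequence for each case: P(data | r = 2) = (8/10)(2/9)(1/8) = 0.022222; P(data | r = 3) = (7/10)(3/9)(2/8) = 0.058333; P(data | r = 5) = (5/10)(5/9)(4/8) = 0.13889; P(data | r = 8) = (2/10)(8/9)(7/8) = 0.15556.
Multiplying each by its prior: 2/5 · 0.022222 = 0.0088889, 1/10 · 0.058333 = 0.0058333, 1/10 · 0.13889 = 0.013889, 2/5 · 0.15556 = 0.062222; summing to 0.090833.
The posterior is then P(r = 2 | data) = 0.097859, P(r = 3 | data) = 0.06422, P(r = 5 | data) = 0.15291, P(r = 8 | data) = 0.68502.
So P(white next | data) = Σ P(white next | H) P(H | data) = (0)(0.097859) + (1/7)(0.06422) + (3/7)(0.15291) + (6/7)(0.68502) = 0.66186.

0.6619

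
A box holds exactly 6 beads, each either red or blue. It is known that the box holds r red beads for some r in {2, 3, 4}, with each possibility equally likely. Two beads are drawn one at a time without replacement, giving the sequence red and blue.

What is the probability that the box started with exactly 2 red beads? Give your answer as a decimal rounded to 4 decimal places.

For each hypothesis, P(data | H) works out to: P(data | r = 2) = (2/6)(4/5) = 4/15; P(data | r = 3) = (3/6)(3/5) = 3/10; P(data | r = 4) = (4/6)(2/5) = 4/15.
The prior-weighted likelihoods are 1/3 · 4/15 = 4/45, 1/3 · 3/10 = 1/10, 1/3 · 4/15 = 4/45; these sum to 5/18.
By Bayes' rule, P(r = 2 | data) = (4/45) / (5/18) = 8/25.

0.3200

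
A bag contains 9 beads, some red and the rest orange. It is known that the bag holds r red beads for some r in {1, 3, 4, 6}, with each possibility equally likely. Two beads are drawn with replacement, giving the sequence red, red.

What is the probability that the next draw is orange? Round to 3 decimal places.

Compute the likelihood of the observed sequence for each case: P(data | r = 1) = (1/9)(1/9) = 1/81; P(data | r = 3) = (3/9)(3/9) = 1/9; P(data | r = 4) = (4/9)(4/9) = 16/81; P(data | r = 6) = (6/9)(6/9) = 4/9.
Multiplying each by its prior: 1/4 · 1/81 = 1/324, 1/4 · 1/9 = 1/36, 1/4 · 16/81 = 4/81, 1/4 · 4/9 = 1/9; these sum to 31/162.
Dividing through by the total gives posterior P(r = 1 | data) = 1/62, P(r = 3 | data) = 9/62, P(r = 4 | data) = 8/31, P(r = 6 | data) = 18/31.
Averaging over the posterior, P(orange next | data) = (8/9)(1/62) + (2/3)(9/62) + (5/9)(8/31) + (1/3)(18/31) = 125/279.

0.448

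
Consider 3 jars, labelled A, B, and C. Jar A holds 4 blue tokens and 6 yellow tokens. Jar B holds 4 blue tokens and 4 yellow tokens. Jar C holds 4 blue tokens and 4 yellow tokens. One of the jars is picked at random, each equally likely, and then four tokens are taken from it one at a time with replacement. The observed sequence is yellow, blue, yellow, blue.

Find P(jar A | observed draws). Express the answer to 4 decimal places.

0.3154

The likelihood of the observed sequence under each hypothesis: P(data | jar A) = (6/10)(4/10)(6/10)(4/10) = 0.0576; P(data | jar B) = (4/8)(4/8)(4/8)(4/8) = 0.0625; P(data | jar C) = (4/8)(4/8)(4/8)(4/8) = 0.0625.
Multiplying each by its prior: 1/3 · 0.0576 = 0.0192, 1/3 · 0.0625 = 0.020833, 1/3 · 0.0625 = 0.020833; with total 0.060867.
Therefore the posterior P(jar A | data) = (0.0192) / (0.060867) = 0.31544.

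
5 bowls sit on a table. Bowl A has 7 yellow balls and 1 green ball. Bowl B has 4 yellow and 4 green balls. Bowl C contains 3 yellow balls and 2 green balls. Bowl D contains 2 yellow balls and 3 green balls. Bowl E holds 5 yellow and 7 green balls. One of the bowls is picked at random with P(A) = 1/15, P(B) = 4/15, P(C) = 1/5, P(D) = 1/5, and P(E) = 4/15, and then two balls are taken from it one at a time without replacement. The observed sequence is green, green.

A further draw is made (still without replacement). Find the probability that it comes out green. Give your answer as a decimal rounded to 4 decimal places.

Compute the likelihood of the observed sequence for each case: P(data | bowl A) = (1/8)(0/7) = 0; P(data | bowl B) = (4/8)(3/7) = 0.21429; P(data | bowl C) = (2/5)(1/4) = 0.1; P(data | bowl D) = (3/5)(2/4) = 0.3; P(data | bowl E) = (7/12)(6/11) = 0.31818.
Multiplying each by its prior: 1/15 · 0 = 0, 4/15 · 0.21429 = 0.057143, 1/5 · 0.1 = 0.02, 1/5 · 0.3 = 0.06, 4/15 · 0.31818 = 0.084848; summing to 0.22199.
Normalising, the posterior is P(bowl A | data) = 0, P(bowl B | data) = 0.25741, P(bowl C | data) = 0.090094, P(bowl D | data) = 0.27028, P(bowl E | data) = 0.38222.
So P(green next | data) = Σ P(green next | H) P(H | data) = (1/3)(0.25741) + (0)(0.090094) + (1/3)(0.27028) + (1/2)(0.38222) = 0.367.

0.3670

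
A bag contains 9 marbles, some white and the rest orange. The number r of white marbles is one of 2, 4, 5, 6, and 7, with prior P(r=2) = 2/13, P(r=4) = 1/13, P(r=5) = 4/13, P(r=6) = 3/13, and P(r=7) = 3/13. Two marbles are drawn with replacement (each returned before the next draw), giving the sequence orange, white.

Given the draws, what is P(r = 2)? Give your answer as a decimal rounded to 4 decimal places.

0.1250

Under each hypothesis, the probability of the observed sequence is: P(data | r = 2) = (7/9)(2/9) = 0.17284; P(data | r = 4) = (5/9)(4/9) = 0.24691; P(data | r = 5) = (4/9)(5/9) = 0.24691; P(data | r = 6) = (3/9)(6/9) = 0.22222; P(data | r = 7) = (2/9)(7/9) = 0.17284.
Multiplying each by its prior: 2/13 · 0.17284 = 0.026591, 1/13 · 0.24691 = 0.018993, 4/13 · 0.24691 = 0.075973, 3/13 · 0.22222 = 0.051282, 3/13 · 0.17284 = 0.039886; with total 0.21273.
Therefore the posterior P(r = 2 | data) = (0.026591) / (0.21273) = 0.125.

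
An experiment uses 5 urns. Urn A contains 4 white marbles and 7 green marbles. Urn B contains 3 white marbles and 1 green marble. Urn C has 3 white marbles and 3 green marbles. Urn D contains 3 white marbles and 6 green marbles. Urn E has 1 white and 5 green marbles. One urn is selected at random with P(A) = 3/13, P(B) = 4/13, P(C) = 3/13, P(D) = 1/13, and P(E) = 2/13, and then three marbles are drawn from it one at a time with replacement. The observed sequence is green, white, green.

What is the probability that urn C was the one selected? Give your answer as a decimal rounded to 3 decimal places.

0.271

Compute the likelihood of the observed sequence for each case: P(data | urn A) = (7/11)(4/11)(7/11) = 0.14726; P(data | urn B) = (1/4)(3/4)(1/4) = 0.046875; P(data | urn C) = (3/6)(3/6)(3/6) = 0.125; P(data | urn D) = (6/9)(3/9)(6/9) = 0.14815; P(data | urn E) = (5/6)(1/6)(5/6) = 0.11574.
The prior-weighted likelihoods are 3/13 · 0.14726 = 0.033983, 4/13 · 0.046875 = 0.014423, 3/13 · 0.125 = 0.028846, 1/13 · 0.14815 = 0.011396, 2/13 · 0.11574 = 0.017806; with total 0.10645.
By Bayes' rule, P(urn C | data) = (0.028846) / (0.10645) = 0.27097.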